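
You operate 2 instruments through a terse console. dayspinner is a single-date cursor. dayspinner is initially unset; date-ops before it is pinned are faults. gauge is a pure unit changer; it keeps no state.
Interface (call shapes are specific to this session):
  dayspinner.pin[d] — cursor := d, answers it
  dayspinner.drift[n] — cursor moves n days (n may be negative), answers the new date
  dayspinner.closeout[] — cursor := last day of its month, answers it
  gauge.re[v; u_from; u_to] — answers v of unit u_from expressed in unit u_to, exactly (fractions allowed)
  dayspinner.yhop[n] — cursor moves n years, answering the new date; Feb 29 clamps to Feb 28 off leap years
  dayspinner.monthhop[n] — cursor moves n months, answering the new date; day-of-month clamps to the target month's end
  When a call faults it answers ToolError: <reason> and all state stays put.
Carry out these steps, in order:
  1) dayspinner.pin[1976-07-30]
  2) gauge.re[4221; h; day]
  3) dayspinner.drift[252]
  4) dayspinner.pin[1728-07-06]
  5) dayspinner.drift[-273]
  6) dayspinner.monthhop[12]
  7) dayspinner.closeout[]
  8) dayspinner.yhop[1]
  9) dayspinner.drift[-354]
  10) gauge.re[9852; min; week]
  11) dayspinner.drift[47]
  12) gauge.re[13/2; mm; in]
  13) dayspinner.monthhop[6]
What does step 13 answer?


Next I call pin with 1976-07-30, which returns 1976-07-30.
I try re with 4221, h, day, yielding 1407/8.
Now I run drift with 252: 1977-04-08.
Next I call pin with 1728-07-06: 1728-07-06.
I try drift with -273, and observe 1727-10-07.
I call monthhop with 12, which returns 1728-10-07.
I run closeout, giving 1728-10-31.
Then yhop with 1: 1729-10-31.
Invoking drift with -354, and observe 1728-11-11.
Next I call re with 9852, min, week, and see 821/840.
Next I call drift with 47, and get 1728-12-28.
Next I call re with 13/2, mm, in, yielding 65/254.
I invoke monthhop with 6, and observe 1729-06-28.

Answer: 1729-06-28


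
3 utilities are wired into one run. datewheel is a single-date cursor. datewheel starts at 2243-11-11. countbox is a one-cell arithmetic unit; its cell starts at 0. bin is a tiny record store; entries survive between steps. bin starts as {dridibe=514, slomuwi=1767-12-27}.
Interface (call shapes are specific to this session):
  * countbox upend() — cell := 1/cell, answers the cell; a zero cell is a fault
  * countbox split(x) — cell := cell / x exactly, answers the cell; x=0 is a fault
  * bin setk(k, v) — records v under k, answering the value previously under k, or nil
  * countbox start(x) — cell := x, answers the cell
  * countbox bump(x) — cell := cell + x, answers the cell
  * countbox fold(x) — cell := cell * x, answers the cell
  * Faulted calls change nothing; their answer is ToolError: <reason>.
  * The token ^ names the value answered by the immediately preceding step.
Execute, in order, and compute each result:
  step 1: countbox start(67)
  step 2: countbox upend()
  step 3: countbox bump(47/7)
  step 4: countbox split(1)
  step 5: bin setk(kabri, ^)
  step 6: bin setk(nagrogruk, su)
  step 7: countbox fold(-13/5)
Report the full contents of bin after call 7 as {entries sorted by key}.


I use countbox start with x: 67, and see 67.
Now I run countbox upend, and see 1/67.
Then countbox bump with x: 47/7, and observe 3156/469.
Now I run countbox split with x: 1, — result: 3156/469.
Now I run bin setk with k: kabri, v: ^, and get nil.
I call bin setk with k: nagrogruk, v: su, giving nil.
I invoke countbox fold with x: -13/5, giving -41028/2345.

Answer: {dridibe=514, kabri=3156/469, nagrogruk=su, slomuwi=1767-12-27}


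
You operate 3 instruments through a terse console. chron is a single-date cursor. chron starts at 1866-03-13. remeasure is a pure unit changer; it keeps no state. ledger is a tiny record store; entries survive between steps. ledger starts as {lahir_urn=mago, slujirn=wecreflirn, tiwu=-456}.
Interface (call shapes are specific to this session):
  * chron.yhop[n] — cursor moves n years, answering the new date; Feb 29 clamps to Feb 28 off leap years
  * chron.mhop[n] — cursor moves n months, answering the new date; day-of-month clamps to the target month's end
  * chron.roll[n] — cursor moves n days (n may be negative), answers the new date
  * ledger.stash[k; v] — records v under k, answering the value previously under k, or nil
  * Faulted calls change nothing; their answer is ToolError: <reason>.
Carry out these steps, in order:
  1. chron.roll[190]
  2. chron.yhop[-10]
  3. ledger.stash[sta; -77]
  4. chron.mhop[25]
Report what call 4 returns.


~$ chron.roll n→190
  1866-09-19
~$ chron.yhop n→-10
  1856-09-19
~$ ledger.stash k→sta v→-77
  nil
~$ chron.mhop n→25
  1858-10-19

Answer: 1858-10-19


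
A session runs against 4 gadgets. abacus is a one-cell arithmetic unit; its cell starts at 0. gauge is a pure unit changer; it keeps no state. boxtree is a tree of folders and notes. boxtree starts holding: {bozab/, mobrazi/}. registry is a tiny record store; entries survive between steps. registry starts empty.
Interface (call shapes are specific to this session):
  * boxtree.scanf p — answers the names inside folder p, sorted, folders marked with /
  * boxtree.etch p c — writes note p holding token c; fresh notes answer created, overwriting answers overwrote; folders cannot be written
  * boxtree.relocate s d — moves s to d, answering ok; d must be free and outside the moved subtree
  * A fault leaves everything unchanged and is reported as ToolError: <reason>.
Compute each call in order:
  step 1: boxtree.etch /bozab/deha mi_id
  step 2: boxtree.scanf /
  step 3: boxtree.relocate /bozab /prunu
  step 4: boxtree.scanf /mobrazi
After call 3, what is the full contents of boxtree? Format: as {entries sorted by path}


Answer: {mobrazi/, prunu/, prunu/deha=mi_id}

Derivation:
# etch(p: /bozab/deha, c: mi_id) ~> created
# scanf(p: /) ~> [bozab/, mobrazi/]
# relocate(s: /bozab, d: /prunu) ~> ok
# scanf(p: /mobrazi) ~> []


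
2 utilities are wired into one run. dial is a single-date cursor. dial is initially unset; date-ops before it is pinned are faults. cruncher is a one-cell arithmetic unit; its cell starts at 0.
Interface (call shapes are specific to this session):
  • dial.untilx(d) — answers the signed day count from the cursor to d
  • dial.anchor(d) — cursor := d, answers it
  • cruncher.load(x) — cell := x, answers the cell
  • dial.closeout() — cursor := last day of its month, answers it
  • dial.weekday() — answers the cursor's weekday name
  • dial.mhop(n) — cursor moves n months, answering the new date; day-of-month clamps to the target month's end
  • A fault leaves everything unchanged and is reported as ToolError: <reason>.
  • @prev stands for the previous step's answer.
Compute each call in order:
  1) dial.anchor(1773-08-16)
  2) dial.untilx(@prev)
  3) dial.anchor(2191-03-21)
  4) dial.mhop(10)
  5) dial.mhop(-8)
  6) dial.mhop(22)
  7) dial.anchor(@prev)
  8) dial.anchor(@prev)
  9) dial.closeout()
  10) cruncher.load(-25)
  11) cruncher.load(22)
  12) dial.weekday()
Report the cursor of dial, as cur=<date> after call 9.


$ anchor d='1773-08-16'
= 1773-08-16
$ untilx d='@prev'
= 0
$ anchor d='2191-03-21'
= 2191-03-21
$ mhop n='10'
= 2192-01-21
$ mhop n='-8'
= 2191-05-21
$ mhop n='22'
= 2193-03-21
$ anchor d='@prev'
= 2193-03-21
$ anchor d='@prev'
= 2193-03-21
$ closeout
= 2193-03-31
$ load x='-25'
= -25
$ load x='22'
= 22
$ weekday
= Sunday

Answer: cur=2193-03-31


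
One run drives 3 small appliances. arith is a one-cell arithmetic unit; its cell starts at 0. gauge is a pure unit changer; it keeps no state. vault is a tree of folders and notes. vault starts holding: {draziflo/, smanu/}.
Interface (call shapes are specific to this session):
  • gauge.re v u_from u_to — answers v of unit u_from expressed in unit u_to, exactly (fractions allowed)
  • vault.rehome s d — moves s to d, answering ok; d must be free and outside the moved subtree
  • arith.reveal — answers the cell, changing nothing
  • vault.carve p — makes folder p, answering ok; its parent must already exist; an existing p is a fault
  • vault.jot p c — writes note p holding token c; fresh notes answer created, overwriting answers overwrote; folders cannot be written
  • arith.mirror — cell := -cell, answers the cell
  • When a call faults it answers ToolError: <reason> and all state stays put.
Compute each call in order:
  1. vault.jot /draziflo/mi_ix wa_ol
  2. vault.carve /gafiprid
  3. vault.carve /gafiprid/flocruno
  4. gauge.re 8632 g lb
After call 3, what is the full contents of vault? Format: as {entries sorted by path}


Using vault.jot passing p='/draziflo/mi_ix', c='wa_ol', → created.
Then vault.carve passing p='/gafiprid', yielding ok.
Now I run vault.carve passing p='/gafiprid/flocruno': ok.
Next I call gauge.re passing v='8632', u_from='g', u_to='lb', and observe 863200000/45359237.

Answer: {draziflo/, draziflo/mi_ix=wa_ol, gafiprid/, gafiprid/flocruno/, smanu/}


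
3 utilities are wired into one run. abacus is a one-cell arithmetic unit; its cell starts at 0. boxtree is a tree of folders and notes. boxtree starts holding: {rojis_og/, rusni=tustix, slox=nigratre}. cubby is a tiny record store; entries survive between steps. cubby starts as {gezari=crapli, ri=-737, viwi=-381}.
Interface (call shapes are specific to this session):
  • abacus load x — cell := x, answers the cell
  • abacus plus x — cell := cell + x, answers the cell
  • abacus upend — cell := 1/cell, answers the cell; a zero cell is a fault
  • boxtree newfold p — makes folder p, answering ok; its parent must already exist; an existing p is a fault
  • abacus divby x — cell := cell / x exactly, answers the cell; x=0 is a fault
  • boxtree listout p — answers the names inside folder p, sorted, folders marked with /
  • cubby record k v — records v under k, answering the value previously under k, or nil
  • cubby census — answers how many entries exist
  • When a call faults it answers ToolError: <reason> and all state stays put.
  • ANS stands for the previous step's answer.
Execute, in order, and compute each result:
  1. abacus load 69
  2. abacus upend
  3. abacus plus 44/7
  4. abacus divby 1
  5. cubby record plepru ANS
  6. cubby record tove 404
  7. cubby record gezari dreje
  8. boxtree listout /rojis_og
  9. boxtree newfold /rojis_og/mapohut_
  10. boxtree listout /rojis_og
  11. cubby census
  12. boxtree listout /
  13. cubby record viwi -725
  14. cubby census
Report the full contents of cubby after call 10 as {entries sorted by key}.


Answer: {gezari=dreje, plepru=3043/483, ri=-737, tove=404, viwi=-381}

Derivation:
I invoke abacus load with x='69', yielding 69.
Now I run abacus upend, and get 1/69.
I invoke abacus plus with x='44/7', and get 3043/483.
Then abacus divby with x='1', and observe 3043/483.
Invoking cubby record with k='plepru', v='ANS', → nil.
Calling cubby record with k='tove', v='404', — result: nil.
I call cubby record with k='gezari', v='dreje', giving crapli.
I use boxtree listout with p='/rojis_og', and get [].
I call boxtree newfold with p='/rojis_og/mapohut_', — result: ok.
Then boxtree listout with p='/rojis_og', and get [mapohut_/].
Then cubby census, and observe 5.
I run boxtree listout with p='/', giving [rojis_og/, rusni, slox].
Now I run cubby record with k='viwi', v='-725', and observe -381.
I try cubby census, → 5.


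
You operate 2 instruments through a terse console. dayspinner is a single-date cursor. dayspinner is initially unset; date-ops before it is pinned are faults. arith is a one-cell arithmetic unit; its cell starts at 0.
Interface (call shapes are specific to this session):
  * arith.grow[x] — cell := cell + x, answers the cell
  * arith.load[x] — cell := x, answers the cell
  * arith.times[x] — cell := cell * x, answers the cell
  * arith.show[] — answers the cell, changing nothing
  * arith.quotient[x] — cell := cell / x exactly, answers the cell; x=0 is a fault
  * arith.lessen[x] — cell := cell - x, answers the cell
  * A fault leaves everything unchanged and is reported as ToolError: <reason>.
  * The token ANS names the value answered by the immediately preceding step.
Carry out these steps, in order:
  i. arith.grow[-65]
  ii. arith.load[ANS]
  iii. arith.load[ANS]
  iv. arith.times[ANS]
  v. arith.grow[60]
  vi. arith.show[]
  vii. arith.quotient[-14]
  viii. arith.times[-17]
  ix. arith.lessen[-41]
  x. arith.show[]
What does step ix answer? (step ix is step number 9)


-> arith.grow(-65)
<- -65
-> arith.load(ANS)
<- -65
-> arith.load(ANS)
<- -65
-> arith.times(ANS)
<- 4225
-> arith.grow(60)
<- 4285
-> arith.show()
<- 4285
-> arith.quotient(-14)
<- -4285/14
-> arith.times(-17)
<- 72845/14
-> arith.lessen(-41)
<- 73419/14
-> arith.show()
<- 73419/14

Answer: 73419/14


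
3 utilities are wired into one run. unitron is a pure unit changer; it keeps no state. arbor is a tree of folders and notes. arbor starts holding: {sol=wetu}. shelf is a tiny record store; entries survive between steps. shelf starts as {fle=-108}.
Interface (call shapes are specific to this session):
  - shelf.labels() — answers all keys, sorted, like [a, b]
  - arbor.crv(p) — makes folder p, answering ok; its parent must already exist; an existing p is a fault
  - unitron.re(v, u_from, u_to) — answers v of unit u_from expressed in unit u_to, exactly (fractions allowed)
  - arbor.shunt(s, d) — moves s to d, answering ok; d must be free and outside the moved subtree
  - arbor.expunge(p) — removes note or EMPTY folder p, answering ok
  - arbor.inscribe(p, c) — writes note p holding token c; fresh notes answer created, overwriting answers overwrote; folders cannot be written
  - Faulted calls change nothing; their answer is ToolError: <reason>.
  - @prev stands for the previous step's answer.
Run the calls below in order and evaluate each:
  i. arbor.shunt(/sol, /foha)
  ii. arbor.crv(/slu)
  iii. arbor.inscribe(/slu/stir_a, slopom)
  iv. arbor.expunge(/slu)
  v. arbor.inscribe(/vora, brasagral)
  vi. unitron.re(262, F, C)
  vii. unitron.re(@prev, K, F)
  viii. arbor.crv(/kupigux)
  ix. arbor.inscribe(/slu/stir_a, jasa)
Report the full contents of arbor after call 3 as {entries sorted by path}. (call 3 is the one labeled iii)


→ shunt(/sol, /foha)
← ok
→ crv(/slu)
← ok
→ inscribe(/slu/stir_a, slopom)
← created
→ expunge(/slu)
← ToolError: not empty
→ inscribe(/vora, brasagral)
← created
→ re(262, F, C)
← 1150/9
→ re(@prev, K, F)
← -22967/100
→ crv(/kupigux)
← ok
→ inscribe(/slu/stir_a, jasa)
← overwrote

Answer: {foha=wetu, slu/, slu/stir_a=slopom}


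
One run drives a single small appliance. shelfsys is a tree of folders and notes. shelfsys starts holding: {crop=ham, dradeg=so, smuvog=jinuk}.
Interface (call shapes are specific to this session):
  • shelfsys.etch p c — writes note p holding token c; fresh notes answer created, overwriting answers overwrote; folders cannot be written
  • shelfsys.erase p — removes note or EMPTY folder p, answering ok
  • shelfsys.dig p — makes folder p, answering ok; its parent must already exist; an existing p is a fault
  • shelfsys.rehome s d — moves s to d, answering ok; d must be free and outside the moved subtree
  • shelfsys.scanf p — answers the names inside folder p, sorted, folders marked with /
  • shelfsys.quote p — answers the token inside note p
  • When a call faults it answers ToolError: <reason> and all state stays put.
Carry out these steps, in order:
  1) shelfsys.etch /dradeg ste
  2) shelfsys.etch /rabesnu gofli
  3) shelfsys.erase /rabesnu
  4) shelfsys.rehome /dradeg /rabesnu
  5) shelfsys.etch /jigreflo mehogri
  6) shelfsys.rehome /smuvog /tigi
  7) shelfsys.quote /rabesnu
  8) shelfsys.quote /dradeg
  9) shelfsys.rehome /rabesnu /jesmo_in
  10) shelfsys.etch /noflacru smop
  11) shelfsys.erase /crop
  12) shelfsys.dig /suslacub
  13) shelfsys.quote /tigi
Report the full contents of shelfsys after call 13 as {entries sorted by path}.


Answer: {jesmo_in=ste, jigreflo=mehogri, noflacru=smop, suslacub/, tigi=jinuk}

Derivation:
% etch p='/dradeg' c='ste'
[out] overwrote
% etch p='/rabesnu' c='gofli'
[out] created
% erase p='/rabesnu'
[out] ok
% rehome s='/dradeg' d='/rabesnu'
[out] ok
% etch p='/jigreflo' c='mehogri'
[out] created
% rehome s='/smuvog' d='/tigi'
[out] ok
% quote p='/rabesnu'
[out] ste
% quote p='/dradeg'
[out] ToolError: not found
% rehome s='/rabesnu' d='/jesmo_in'
[out] ok
% etch p='/noflacru' c='smop'
[out] created
% erase p='/crop'
[out] ok
% dig p='/suslacub'
[out] ok
% quote p='/tigi'
[out] jinuk


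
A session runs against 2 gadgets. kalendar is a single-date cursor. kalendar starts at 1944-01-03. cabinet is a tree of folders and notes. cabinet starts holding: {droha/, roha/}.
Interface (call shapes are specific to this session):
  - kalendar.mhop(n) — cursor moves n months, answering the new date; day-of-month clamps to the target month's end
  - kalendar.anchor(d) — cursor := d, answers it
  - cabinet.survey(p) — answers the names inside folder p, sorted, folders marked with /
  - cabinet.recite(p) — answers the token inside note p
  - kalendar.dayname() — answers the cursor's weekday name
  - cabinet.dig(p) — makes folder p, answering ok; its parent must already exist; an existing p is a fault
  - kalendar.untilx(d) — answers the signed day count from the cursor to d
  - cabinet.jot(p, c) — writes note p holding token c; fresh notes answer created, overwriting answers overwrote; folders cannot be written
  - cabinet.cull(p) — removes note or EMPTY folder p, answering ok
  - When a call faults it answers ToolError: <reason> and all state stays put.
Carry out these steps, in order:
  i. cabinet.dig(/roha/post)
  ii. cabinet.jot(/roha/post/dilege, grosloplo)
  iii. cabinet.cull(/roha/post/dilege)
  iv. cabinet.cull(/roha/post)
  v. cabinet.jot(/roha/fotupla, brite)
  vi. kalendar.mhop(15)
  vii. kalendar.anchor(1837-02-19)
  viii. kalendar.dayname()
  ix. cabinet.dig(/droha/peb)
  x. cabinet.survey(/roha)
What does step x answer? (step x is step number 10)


> cabinet.dig p=/roha/post
= ok
> cabinet.jot p=/roha/post/dilege c=grosloplo
= created
> cabinet.cull p=/roha/post/dilege
= ok
> cabinet.cull p=/roha/post
= ok
> cabinet.jot p=/roha/fotupla c=brite
= created
> kalendar.mhop n=15
= 1945-04-03
> kalendar.anchor d=1837-02-19
= 1837-02-19
> kalendar.dayname
= Sunday
> cabinet.dig p=/droha/peb
= ok
> cabinet.survey p=/roha
= [fotupla]

Answer: [fotupla]


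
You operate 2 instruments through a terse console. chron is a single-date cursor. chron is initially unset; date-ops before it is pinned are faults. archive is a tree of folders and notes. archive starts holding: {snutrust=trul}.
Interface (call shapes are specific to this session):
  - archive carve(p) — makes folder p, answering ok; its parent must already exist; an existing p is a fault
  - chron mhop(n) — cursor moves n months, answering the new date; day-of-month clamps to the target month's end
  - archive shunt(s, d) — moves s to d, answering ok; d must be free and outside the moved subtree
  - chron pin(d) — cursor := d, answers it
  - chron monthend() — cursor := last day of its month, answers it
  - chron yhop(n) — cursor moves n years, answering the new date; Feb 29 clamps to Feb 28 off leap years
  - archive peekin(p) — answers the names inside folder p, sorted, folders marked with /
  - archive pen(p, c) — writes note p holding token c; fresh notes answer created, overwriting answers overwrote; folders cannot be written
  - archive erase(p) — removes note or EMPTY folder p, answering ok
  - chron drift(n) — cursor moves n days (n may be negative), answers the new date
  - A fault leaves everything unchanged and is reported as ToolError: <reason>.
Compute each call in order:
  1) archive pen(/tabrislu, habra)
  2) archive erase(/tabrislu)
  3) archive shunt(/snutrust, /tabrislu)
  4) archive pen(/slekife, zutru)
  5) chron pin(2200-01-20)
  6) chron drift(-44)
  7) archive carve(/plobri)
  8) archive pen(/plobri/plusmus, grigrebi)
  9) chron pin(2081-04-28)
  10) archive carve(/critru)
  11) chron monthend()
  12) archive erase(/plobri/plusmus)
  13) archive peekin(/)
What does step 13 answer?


Answer: [critru/, plobri/, slekife, tabrislu]

Derivation:
[in] archive pen p=/tabrislu c=habra
  created
[in] archive erase p=/tabrislu
  ok
[in] archive shunt s=/snutrust d=/tabrislu
  ok
[in] archive pen p=/slekife c=zutru
  created
[in] chron pin d=2200-01-20
  2200-01-20
[in] chron drift n=-44
  2199-12-07
[in] archive carve p=/plobri
  ok
[in] archive pen p=/plobri/plusmus c=grigrebi
  created
[in] chron pin d=2081-04-28
  2081-04-28
[in] archive carve p=/critru
  ok
[in] chron monthend
  2081-04-30
[in] archive erase p=/plobri/plusmus
  ok
[in] archive peekin p=/
  [critru/, plobri/, slekife, tabrislu]


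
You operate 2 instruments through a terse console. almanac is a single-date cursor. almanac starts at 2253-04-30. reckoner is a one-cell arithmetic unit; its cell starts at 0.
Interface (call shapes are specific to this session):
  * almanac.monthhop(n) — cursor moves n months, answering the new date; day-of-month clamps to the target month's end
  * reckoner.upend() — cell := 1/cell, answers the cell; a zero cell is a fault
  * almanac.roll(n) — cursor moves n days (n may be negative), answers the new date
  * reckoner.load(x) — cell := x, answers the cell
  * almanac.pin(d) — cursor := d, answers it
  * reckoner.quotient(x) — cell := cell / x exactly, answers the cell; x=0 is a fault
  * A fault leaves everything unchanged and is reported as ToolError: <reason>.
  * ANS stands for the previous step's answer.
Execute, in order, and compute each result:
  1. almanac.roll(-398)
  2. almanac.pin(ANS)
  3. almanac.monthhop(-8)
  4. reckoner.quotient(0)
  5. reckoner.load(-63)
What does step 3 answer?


→ almanac.roll(n→-398)
← 2252-03-28
→ almanac.pin(d→ANS)
← 2252-03-28
→ almanac.monthhop(n→-8)
← 2251-07-28
→ reckoner.quotient(x→0)
← ToolError: division by zero
→ reckoner.load(x→-63)
← -63

Answer: 2251-07-28


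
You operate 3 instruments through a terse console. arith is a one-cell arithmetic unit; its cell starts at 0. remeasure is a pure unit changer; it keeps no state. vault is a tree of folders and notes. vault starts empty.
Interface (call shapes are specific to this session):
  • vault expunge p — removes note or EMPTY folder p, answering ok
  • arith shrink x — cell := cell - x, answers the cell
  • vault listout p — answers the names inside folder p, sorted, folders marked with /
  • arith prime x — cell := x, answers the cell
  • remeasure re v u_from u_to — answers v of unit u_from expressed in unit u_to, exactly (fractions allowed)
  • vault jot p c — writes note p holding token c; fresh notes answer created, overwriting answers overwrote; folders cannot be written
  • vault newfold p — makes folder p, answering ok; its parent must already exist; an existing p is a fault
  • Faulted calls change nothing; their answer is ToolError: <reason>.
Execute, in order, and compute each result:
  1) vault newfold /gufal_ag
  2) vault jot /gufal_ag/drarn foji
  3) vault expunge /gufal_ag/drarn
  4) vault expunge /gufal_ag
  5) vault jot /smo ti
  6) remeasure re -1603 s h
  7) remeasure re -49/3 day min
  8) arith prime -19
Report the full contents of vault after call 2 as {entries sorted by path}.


Answer: {gufal_ag/, gufal_ag/drarn=foji}

Derivation:
I run vault newfold with p='/gufal_ag', yielding ok.
I use vault jot with p='/gufal_ag/drarn', c='foji', yielding created.
I try vault expunge with p='/gufal_ag/drarn', yielding ok.
I run vault expunge with p='/gufal_ag', yielding ok.
I call vault jot with p='/smo', c='ti', which returns created.
I try remeasure re with v='-1603', u_from='s', u_to='h', → -1603/3600.
Next I call remeasure re with v='-49/3', u_from='day', u_to='min': -23520.
Invoking arith prime with x='-19', which returns -19.


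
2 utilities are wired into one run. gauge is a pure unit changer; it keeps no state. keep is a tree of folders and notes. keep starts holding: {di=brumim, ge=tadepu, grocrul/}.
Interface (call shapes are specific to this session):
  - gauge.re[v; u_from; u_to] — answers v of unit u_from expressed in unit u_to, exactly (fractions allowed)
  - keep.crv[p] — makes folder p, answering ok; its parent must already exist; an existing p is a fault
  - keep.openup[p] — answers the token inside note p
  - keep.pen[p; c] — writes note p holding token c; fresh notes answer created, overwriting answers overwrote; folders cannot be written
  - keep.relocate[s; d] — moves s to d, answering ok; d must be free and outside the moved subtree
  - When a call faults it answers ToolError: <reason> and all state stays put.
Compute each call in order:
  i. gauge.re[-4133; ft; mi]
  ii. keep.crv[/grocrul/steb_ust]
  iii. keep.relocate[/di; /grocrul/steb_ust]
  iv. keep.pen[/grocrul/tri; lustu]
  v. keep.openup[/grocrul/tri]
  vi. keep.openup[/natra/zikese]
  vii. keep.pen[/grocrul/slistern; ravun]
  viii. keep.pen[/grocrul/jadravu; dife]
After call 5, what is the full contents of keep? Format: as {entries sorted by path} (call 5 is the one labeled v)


# re(v=-4133, u_from=ft, u_to=mi) => -4133/5280
# crv(p=/grocrul/steb_ust) => ok
# relocate(s=/di, d=/grocrul/steb_ust) => ToolError: exists
# pen(p=/grocrul/tri, c=lustu) => created
# openup(p=/grocrul/tri) => lustu
# openup(p=/natra/zikese) => ToolError: not found
# pen(p=/grocrul/slistern, c=ravun) => created
# pen(p=/grocrul/jadravu, c=dife) => created

Answer: {di=brumim, ge=tadepu, grocrul/, grocrul/steb_ust/, grocrul/tri=lustu}


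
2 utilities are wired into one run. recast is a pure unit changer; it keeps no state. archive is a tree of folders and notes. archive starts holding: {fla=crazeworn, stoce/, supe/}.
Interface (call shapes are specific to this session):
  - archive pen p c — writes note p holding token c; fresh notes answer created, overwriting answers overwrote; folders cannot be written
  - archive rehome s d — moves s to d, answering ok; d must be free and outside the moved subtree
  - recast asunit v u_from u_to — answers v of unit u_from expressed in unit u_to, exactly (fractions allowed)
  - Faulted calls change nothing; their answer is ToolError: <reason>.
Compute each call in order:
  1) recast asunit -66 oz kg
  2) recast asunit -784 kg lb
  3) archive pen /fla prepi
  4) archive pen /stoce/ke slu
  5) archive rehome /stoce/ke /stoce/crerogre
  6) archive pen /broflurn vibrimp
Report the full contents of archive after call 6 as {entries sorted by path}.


Answer: {broflurn=vibrimp, fla=prepi, stoce/, stoce/crerogre=slu, supe/}

Derivation:
==> recast asunit(v: -66, u_from: oz, u_to: kg)
<== -1496854821/800000000
==> recast asunit(v: -784, u_from: kg, u_to: lb)
<== -11200000000/6479891
==> archive pen(p: /fla, c: prepi)
<== overwrote
==> archive pen(p: /stoce/ke, c: slu)
<== created
==> archive rehome(s: /stoce/ke, d: /stoce/crerogre)
<== ok
==> archive pen(p: /broflurn, c: vibrimp)
<== created


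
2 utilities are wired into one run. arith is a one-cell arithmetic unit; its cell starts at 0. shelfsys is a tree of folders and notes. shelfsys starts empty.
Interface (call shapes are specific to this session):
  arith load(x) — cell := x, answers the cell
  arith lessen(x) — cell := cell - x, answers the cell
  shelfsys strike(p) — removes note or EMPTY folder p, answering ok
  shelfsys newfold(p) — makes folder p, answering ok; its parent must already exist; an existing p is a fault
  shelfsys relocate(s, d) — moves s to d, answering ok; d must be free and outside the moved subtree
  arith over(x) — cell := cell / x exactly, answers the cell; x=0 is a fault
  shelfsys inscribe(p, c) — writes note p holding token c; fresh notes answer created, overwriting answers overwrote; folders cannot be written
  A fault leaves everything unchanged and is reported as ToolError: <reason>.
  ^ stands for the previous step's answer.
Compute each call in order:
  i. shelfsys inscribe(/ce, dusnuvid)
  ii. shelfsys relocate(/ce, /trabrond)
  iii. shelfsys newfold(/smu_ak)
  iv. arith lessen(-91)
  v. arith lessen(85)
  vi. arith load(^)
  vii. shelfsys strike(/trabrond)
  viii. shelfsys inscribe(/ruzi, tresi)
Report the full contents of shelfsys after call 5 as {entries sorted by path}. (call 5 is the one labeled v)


Step: shelfsys inscribe[p=/ce; c=dusnuvid]
Result: created
Step: shelfsys relocate[s=/ce; d=/trabrond]
Result: ok
Step: shelfsys newfold[p=/smu_ak]
Result: ok
Step: arith lessen[x=-91]
Result: 91
Step: arith lessen[x=85]
Result: 6
Step: arith load[x=^]
Result: 6
Step: shelfsys strike[p=/trabrond]
Result: ok
Step: shelfsys inscribe[p=/ruzi; c=tresi]
Result: created

Answer: {smu_ak/, trabrond=dusnuvid}


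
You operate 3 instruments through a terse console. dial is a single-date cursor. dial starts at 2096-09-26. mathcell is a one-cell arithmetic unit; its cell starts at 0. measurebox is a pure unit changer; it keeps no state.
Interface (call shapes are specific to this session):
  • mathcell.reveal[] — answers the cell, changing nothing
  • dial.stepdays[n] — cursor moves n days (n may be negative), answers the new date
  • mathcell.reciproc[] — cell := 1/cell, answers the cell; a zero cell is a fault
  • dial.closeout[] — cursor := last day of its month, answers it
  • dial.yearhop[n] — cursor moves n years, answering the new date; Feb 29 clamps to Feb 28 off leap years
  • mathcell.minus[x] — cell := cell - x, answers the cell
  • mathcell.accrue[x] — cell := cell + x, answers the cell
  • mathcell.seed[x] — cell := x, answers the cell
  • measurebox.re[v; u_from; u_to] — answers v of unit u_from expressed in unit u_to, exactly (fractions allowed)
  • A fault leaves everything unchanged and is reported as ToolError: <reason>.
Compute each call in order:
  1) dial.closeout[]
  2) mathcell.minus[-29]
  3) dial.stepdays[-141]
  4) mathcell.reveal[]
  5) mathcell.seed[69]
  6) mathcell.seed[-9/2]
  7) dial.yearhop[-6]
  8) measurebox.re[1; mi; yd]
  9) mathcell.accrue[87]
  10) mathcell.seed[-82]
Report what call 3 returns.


Answer: 2096-05-12

Derivation:
% 1. dial.closeout() => 2096-09-30
% 2. mathcell.minus(x='-29') => 29
% 3. dial.stepdays(n='-141') => 2096-05-12
% 4. mathcell.reveal() => 29
% 5. mathcell.seed(x='69') => 69
% 6. mathcell.seed(x='-9/2') => -9/2
% 7. dial.yearhop(n='-6') => 2090-05-12
% 8. measurebox.re(v='1', u_from='mi', u_to='yd') => 1760
% 9. mathcell.accrue(x='87') => 165/2
% 10. mathcell.seed(x='-82') => -82


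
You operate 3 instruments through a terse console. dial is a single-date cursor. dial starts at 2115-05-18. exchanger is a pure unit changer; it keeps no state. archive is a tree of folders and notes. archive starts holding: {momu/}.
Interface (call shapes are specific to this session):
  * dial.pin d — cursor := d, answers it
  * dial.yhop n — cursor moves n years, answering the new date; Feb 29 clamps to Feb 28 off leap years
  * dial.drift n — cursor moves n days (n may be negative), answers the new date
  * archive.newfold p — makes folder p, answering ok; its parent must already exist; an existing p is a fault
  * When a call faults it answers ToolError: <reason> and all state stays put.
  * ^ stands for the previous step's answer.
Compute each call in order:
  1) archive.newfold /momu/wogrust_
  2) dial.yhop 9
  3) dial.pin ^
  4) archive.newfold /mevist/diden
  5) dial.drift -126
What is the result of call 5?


Answer: 2124-01-13

Derivation:
Calling archive.newfold using p=/momu/wogrust_: ok.
Using dial.yhop using n=9, which returns 2124-05-18.
Using dial.pin using d=^, and get 2124-05-18.
I run archive.newfold using p=/mevist/diden, giving ToolError: no parent.
I invoke dial.drift using n=-126, giving 2124-01-13.


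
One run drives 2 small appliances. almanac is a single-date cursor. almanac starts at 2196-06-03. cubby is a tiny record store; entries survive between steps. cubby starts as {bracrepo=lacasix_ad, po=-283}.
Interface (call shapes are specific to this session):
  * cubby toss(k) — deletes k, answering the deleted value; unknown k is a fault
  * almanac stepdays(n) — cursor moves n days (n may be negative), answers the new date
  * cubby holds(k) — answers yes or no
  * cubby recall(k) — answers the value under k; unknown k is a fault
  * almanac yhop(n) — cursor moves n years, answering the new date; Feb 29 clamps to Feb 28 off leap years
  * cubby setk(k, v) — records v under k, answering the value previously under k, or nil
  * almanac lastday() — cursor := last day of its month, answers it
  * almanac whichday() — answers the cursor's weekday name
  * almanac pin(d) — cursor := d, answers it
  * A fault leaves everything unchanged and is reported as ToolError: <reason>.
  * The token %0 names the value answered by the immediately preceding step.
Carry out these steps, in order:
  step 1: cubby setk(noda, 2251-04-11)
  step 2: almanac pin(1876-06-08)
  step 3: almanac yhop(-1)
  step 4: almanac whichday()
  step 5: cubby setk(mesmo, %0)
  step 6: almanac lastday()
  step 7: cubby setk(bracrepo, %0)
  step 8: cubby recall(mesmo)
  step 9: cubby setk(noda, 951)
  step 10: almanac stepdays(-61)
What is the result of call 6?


Answer: 1875-06-30

Derivation:
~$ cubby setk k→noda v→2251-04-11
:: nil
~$ almanac pin d→1876-06-08
:: 1876-06-08
~$ almanac yhop n→-1
:: 1875-06-08
~$ almanac whichday
:: Tuesday
~$ cubby setk k→mesmo v→%0
:: nil
~$ almanac lastday
:: 1875-06-30
~$ cubby setk k→bracrepo v→%0
:: lacasix_ad
~$ cubby recall k→mesmo
:: Tuesday
~$ cubby setk k→noda v→951
:: 2251-04-11
~$ almanac stepdays n→-61
:: 1875-04-30


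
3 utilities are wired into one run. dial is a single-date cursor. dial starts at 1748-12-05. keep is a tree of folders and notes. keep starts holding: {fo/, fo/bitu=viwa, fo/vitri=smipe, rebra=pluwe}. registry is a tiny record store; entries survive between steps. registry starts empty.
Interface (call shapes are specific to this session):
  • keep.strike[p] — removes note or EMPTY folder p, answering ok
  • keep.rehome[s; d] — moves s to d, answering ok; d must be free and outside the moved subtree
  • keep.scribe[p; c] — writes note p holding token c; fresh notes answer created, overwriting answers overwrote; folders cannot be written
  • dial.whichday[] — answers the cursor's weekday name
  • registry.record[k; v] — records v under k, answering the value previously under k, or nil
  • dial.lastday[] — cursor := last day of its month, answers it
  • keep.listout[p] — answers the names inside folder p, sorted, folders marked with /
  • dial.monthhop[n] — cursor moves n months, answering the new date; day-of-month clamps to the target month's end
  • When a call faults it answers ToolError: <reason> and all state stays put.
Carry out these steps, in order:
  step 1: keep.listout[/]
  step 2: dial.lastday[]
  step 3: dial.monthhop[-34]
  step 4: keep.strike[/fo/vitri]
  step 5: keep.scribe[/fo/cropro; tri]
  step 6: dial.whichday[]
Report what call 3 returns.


Answer: 1746-02-28

Derivation:
Calling keep.listout(p=/), which returns [fo/, rebra].
Invoking dial.lastday, and see 1748-12-31.
Calling dial.monthhop(n=-34), and see 1746-02-28.
I call keep.strike(p=/fo/vitri), and get ok.
Calling keep.scribe(p=/fo/cropro, c=tri): created.
I try dial.whichday, and get Monday.


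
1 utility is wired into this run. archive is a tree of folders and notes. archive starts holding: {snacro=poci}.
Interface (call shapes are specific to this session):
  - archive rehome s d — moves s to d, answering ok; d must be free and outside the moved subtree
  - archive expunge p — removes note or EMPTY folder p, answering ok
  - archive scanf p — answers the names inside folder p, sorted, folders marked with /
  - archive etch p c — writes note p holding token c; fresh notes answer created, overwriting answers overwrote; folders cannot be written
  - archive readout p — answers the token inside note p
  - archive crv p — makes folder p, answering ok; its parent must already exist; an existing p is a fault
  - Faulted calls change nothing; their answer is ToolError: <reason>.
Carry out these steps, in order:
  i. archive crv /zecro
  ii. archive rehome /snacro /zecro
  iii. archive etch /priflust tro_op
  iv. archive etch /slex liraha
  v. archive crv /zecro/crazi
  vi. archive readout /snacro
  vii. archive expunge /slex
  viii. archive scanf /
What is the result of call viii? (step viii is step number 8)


Invoking archive crv using p='/zecro', and see ok.
I use archive rehome using s='/snacro', d='/zecro', yielding ToolError: exists.
I call archive etch using p='/priflust', c='tro_op', → created.
Invoking archive etch using p='/slex', c='liraha': created.
Now I run archive crv using p='/zecro/crazi', which returns ok.
I try archive readout using p='/snacro', and observe poci.
I try archive expunge using p='/slex', → ok.
I try archive scanf using p='/', and see [priflust, snacro, zecro/].

Answer: [priflust, snacro, zecro/]


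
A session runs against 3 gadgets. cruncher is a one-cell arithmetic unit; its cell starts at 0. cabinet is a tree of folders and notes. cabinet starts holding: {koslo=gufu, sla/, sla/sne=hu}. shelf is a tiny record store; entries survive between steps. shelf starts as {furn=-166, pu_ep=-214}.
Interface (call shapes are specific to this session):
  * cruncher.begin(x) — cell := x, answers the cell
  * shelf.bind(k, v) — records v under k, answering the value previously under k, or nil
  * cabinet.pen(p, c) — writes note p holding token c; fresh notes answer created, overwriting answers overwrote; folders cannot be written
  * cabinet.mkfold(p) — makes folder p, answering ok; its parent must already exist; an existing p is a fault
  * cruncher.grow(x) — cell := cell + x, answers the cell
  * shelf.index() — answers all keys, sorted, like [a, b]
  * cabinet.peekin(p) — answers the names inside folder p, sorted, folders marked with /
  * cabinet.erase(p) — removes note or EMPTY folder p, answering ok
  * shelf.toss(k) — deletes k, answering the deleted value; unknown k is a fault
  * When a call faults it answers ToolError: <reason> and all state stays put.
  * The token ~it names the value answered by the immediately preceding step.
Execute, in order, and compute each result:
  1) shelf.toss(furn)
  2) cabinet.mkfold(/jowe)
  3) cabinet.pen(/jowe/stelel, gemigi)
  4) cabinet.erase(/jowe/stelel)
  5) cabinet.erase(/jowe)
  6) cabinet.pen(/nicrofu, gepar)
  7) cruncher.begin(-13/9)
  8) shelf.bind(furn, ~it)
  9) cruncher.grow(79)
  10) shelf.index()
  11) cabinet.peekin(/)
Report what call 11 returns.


==> shelf.toss(k→furn)
<== -166
==> cabinet.mkfold(p→/jowe)
<== ok
==> cabinet.pen(p→/jowe/stelel, c→gemigi)
<== created
==> cabinet.erase(p→/jowe/stelel)
<== ok
==> cabinet.erase(p→/jowe)
<== ok
==> cabinet.pen(p→/nicrofu, c→gepar)
<== created
==> cruncher.begin(x→-13/9)
<== -13/9
==> shelf.bind(k→furn, v→~it)
<== nil
==> cruncher.grow(x→79)
<== 698/9
==> shelf.index()
<== [furn, pu_ep]
==> cabinet.peekin(p→/)
<== [koslo, nicrofu, sla/]

Answer: [koslo, nicrofu, sla/]


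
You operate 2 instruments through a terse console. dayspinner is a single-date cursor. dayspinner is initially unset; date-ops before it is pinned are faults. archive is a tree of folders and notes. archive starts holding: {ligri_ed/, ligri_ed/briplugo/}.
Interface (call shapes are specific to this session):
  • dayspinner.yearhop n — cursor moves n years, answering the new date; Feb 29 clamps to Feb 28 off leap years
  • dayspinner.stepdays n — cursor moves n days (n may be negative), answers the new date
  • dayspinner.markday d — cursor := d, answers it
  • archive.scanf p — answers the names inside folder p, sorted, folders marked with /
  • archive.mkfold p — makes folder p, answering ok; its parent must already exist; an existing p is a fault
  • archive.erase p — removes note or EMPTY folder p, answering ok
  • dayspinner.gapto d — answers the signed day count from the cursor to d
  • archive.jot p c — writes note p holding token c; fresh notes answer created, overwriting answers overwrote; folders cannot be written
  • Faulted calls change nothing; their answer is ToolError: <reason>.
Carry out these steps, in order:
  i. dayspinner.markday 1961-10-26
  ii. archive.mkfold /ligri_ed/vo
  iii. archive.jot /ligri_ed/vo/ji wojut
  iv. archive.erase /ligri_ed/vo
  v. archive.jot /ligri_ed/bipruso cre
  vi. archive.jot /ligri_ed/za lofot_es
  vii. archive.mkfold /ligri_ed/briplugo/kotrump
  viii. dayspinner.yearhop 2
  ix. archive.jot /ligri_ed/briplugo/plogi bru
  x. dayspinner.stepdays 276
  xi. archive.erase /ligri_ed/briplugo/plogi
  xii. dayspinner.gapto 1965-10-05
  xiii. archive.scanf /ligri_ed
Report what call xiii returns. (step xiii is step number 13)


Answer: [bipruso, briplugo/, vo/, za]

Derivation:
-> dayspinner.markday(d→1961-10-26)
<- 1961-10-26
-> archive.mkfold(p→/ligri_ed/vo)
<- ok
-> archive.jot(p→/ligri_ed/vo/ji, c→wojut)
<- created
-> archive.erase(p→/ligri_ed/vo)
<- ToolError: not empty
-> archive.jot(p→/ligri_ed/bipruso, c→cre)
<- created
-> archive.jot(p→/ligri_ed/za, c→lofot_es)
<- created
-> archive.mkfold(p→/ligri_ed/briplugo/kotrump)
<- ok
-> dayspinner.yearhop(n→2)
<- 1963-10-26
-> archive.jot(p→/ligri_ed/briplugo/plogi, c→bru)
<- created
-> dayspinner.stepdays(n→276)
<- 1964-07-28
-> archive.erase(p→/ligri_ed/briplugo/plogi)
<- ok
-> dayspinner.gapto(d→1965-10-05)
<- 434
-> archive.scanf(p→/ligri_ed)
<- [bipruso, briplugo/, vo/, za]
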